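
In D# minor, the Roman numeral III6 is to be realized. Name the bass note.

A#

III in D# minor has root F#; the chord is F#-A#-C#.
The figure 6 means first inversion — the third is in the bass.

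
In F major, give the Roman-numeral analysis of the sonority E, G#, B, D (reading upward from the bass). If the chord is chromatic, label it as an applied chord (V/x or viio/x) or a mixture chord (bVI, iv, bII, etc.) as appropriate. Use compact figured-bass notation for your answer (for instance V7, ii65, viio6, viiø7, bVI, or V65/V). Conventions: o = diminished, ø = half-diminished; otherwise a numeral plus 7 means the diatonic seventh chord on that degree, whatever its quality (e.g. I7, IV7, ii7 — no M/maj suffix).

V7/iii

The pitches E-G#-B-D form a dominant seventh chord rooted on E.
E is not a diatonic chord root with this quality in F major, but it lies a perfect fifth above A (iii), so the chord functions as an applied dominant of iii.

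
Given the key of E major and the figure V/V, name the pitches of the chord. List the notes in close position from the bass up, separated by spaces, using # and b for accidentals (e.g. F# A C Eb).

The slash means an applied dominant: we want the dominant of V. In E major, V is B major, and its dominant is built on F#.
Building a major triad on F# gives F#-A#-C#.

F# A# C#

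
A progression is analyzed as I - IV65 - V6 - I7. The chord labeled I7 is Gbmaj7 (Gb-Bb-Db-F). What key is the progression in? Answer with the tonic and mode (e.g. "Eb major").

Gb major

I7 is given as Gb-Bb-Db-F — a major seventh chord with root Gb.
If Gb is scale degree 1 and the mode makes that degree carry a major seventh chord, the tonic is Gb and the mode is major.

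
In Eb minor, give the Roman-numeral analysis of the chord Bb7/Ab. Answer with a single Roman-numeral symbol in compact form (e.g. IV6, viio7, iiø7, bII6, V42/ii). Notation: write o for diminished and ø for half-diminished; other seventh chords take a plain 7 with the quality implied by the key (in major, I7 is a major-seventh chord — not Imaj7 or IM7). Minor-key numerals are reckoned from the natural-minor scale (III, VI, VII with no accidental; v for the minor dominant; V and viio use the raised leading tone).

V42

The pitches Bb-D-F-Ab form a dominant seventh chord rooted on Bb.
In Eb minor, Bb is the dominant; the diatonic dominant seventh chord there is V7.
With Ab in the bass the chord is in third inversion, so the figured bass is 42.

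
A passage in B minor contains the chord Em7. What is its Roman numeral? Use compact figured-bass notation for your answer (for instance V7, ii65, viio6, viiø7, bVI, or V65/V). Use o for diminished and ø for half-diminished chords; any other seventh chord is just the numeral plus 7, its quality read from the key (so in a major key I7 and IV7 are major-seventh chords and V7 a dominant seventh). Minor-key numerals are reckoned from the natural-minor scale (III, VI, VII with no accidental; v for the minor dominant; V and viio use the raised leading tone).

iv7

The pitches E-G-B-D form a minor seventh chord rooted on E.
In B minor, E is the subdominant; the diatonic minor seventh chord there is iv7.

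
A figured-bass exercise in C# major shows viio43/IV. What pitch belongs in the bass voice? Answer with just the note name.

B

The applied chord viio43/IV is rooted on E#: E#-G#-B-D.
The figure 43 means second inversion — the fifth is in the bass.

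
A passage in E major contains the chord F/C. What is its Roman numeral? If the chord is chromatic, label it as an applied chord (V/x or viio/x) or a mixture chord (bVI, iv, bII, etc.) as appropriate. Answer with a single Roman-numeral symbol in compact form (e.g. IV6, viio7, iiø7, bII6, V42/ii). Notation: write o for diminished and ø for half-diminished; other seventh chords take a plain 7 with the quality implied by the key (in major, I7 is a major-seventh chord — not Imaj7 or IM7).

The pitches F-A-C form a major triad rooted on F.
F is the lowered second degree of E major (diatonic 2 would be F#). This is the Neapolitan chord — a major triad on the lowered second degree.
With C in the bass the chord is in second inversion, so the figured bass is 64.

bII64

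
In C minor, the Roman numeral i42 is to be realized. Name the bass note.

Bb

i in C minor has root C; the chord is C-Eb-G-Bb.
The figure 42 means third inversion — the seventh is in the bass.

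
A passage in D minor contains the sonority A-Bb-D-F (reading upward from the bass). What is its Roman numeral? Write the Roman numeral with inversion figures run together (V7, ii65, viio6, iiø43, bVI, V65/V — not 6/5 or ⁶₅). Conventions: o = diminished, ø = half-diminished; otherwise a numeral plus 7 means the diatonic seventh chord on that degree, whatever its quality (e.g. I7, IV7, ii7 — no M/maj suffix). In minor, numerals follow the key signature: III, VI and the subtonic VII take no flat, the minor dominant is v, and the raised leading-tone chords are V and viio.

VI42

Stacked in thirds the chord is Bb-D-F-A: a major seventh chord on Bb.
In D minor, Bb is the submediant; the diatonic major seventh chord there is VI7.
With A in the bass the chord is in third inversion, so the figured bass is 42.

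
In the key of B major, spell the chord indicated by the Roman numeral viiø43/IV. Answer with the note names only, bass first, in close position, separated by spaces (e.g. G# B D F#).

A C# D# F#

viiø43/IV is a secondary leading-tone chord. The target IV is E in B major; the applied chord is rooted a semitone below, on D#.
Building a half-diminished seventh chord on D# gives D#-F#-A-C#.
The figured bass 43 indicates second inversion, placing the fifth (A) in the bass: A-C#-D#-F#.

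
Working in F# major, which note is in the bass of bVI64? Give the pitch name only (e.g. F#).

bVI in F# major has root D; the chord is D-F#-A.
The figure 64 means second inversion — the fifth is in the bass.

A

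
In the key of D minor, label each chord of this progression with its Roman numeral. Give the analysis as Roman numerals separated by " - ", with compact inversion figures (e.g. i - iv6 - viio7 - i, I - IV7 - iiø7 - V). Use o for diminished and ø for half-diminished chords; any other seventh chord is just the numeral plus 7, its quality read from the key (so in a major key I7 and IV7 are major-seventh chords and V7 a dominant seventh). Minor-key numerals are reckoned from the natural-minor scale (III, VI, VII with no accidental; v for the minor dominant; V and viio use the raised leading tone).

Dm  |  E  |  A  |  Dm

i - V/V - V - i

Dm has root D, degree 1 in D minor, so i.
E is the secondary dominant of V (major triad on E): V/V.
A: root A is the dominant; major triad there is V.
Dm: root D is the tonic; minor triad there is i.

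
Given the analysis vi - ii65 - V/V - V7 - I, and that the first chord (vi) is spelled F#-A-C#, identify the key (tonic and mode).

A major

The anchor chord is a minor triad on F#, labeled vi.
vi on F# implies F# is the submediant; that puts the tonic at A, and the lowercase numeral fits major mode.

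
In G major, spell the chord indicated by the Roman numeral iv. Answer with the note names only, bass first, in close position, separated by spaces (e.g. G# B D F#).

Scale degree 4 in G major is C; here the chord built on it is altered to a minor triad. iv is the minor subdominant, borrowed from the parallel minor.
So the chord is C-Eb-G.

C Eb G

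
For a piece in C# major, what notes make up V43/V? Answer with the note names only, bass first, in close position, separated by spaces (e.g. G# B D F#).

A# C# D# F##

V43/V is a secondary dominant — the dominant seventh of V. V in C# major is G#, so the applied chord's root is D#, a perfect fifth above.
Building a dominant seventh chord on D# gives D#-F##-A#-C#.
The figured bass 43 indicates second inversion, placing the fifth (A#) in the bass: A#-C#-D#-F##.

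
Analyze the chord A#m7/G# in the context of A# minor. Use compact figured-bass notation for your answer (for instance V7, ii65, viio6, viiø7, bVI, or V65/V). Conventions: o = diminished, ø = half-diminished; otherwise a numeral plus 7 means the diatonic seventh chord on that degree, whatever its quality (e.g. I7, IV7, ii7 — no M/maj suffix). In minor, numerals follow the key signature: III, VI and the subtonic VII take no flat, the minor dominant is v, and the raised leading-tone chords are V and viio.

i42

Stacked in thirds the chord is A#-C#-E#-G#: a minor seventh chord on A#.
In A# minor, A# is the tonic; the diatonic minor seventh chord there is i7.
With G# in the bass the chord is in third inversion, so the figured bass is 42.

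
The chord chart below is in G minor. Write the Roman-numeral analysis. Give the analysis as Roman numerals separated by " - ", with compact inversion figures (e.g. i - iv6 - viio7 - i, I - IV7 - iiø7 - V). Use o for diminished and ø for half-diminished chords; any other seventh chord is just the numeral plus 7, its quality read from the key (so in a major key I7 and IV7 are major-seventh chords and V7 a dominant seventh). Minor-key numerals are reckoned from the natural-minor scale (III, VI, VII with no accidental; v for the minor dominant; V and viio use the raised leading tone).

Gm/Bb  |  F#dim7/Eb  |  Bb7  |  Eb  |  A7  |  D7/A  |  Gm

Gm/Bb has root G, degree 1 in G minor, so i6.
F#dim7/Eb: fully diminished seventh chord on F# = scale degree 7 → viio42.
Bb7 is the secondary dominant of VI (dominant seventh chord on Bb): V7/VI.
Eb: major triad on Eb = scale degree 6 → VI.
A7: a dominant seventh chord on A, the applied dominant of V → V7/V.
D7/A: root D is the dominant; dominant seventh chord there is V43.
Gm has root G, degree 1 in G minor, so i.

i6 - viio42 - V7/VI - VI - V7/V - V43 - i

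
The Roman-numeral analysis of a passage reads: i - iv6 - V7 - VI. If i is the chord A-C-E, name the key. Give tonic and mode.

The anchor chord is a minor triad on A, labeled i.
If A is scale degree 1 and the mode makes that degree carry a minor triad, the tonic is A and the mode is minor.

A minor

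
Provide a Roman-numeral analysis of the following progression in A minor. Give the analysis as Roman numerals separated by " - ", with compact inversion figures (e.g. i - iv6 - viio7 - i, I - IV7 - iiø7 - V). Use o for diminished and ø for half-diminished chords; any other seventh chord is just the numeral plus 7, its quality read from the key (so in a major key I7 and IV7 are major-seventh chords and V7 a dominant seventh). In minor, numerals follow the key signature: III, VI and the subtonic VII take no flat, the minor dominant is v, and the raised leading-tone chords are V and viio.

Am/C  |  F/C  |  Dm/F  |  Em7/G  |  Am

Am/C: minor triad on A = scale degree 1 → i6.
F/C: root F is the submediant; major triad there is VI64.
Dm/F: root D is the subdominant; minor triad there is iv6.
Em7/G has root E, degree 5 in A minor, so v65.
Am: minor triad on A = scale degree 1 → i.

i6 - VI64 - iv6 - v65 - i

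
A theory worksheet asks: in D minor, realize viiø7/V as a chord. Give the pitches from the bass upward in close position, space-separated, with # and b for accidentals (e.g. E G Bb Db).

viiø7/V is a secondary leading-tone chord. The target V is A in D minor; the applied chord is rooted a semitone below, on G#.
Building a half-diminished seventh chord on G# gives G#-B-D-F#.

G# B D F#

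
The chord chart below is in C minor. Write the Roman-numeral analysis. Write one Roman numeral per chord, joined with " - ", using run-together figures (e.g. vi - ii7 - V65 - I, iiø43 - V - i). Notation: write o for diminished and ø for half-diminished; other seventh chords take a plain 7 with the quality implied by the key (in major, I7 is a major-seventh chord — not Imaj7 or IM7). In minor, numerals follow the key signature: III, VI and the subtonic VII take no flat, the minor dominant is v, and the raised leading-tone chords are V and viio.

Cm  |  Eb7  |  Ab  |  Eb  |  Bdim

i - V7/VI - VI - III - viio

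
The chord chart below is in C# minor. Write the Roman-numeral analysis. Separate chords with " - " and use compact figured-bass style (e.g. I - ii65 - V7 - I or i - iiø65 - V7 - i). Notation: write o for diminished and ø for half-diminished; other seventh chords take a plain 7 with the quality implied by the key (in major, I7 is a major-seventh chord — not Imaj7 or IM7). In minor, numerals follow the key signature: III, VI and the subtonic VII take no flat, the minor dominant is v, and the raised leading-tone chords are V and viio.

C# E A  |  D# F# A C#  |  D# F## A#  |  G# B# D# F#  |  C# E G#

C#-E-A has root A, degree 6 in C# minor, so VI6.
D#-F#-A-C#: half-diminished seventh chord on D# = scale degree 2 → iiø7.
D#-F##-A#: a major triad on D#, the applied dominant of V → V/V.
G#-B#-D#-F# has root G#, degree 5 in C# minor, so V7.
C#-E-G#: minor triad on C# = scale degree 1 → i.

VI6 - iiø7 - V/V - V7 - i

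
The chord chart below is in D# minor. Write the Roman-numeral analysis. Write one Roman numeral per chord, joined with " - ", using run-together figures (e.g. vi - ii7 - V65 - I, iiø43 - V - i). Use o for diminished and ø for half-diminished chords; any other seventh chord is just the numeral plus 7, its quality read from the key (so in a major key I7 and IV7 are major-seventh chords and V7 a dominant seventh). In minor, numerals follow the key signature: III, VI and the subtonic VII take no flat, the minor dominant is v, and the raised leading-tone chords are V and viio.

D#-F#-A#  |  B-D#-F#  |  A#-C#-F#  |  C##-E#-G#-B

D#-F#-A#: root D# is the tonic; minor triad there is i.
B-D#-F#: major triad on B = scale degree 6 → VI.
A#-C#-F# has root F#, degree 3 in D# minor, so III6.
C##-E#-G#-B has root C##, degree 7 in D# minor, so viio7.

i - VI - III6 - viio7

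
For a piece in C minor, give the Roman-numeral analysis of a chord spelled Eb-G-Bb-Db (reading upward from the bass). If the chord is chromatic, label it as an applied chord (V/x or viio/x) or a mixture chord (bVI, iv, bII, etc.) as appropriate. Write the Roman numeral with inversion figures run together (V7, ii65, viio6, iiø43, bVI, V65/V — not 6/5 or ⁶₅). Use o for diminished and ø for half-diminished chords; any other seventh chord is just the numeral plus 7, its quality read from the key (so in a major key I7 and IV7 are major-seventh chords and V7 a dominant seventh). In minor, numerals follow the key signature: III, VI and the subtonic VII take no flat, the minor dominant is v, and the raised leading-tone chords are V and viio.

V7/VI

Stacked in thirds the chord is Eb-G-Bb-Db: a dominant seventh chord on Eb.
Eb is not a diatonic chord root with this quality in C minor, but it lies a perfect fifth above Ab (VI), so the chord functions as an applied dominant of VI.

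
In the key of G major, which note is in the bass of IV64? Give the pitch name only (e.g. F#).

IV in G major has root C; the chord is C-E-G.
The figure 64 means second inversion — the fifth is in the bass.

G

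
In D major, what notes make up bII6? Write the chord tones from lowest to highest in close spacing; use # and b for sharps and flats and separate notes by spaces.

G Bb Eb

bII6 is the Neapolitan sixth — a major triad on the lowered second degree, here in its customary first inversion. In D major that root is Eb.
So the chord is Eb-G-Bb.
The figured bass 6 indicates first inversion, placing the third (G) in the bass: G-Bb-Eb.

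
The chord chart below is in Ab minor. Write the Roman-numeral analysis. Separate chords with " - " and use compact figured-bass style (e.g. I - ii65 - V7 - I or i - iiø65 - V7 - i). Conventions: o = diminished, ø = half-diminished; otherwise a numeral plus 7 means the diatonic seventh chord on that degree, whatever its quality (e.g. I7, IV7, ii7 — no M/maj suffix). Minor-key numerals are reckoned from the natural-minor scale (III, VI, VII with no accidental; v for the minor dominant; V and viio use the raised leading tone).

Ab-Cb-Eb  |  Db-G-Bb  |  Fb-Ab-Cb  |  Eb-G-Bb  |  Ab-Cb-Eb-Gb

i - viio64 - VI - V - i7

Ab-Cb-Eb has root Ab, degree 1 in Ab minor, so i.
Db-G-Bb: diminished triad on G = scale degree 7 → viio64.
Fb-Ab-Cb: major triad on Fb = scale degree 6 → VI.
Eb-G-Bb: major triad on Eb = scale degree 5 → V.
Ab-Cb-Eb-Gb: root Ab is the tonic; minor seventh chord there is i7.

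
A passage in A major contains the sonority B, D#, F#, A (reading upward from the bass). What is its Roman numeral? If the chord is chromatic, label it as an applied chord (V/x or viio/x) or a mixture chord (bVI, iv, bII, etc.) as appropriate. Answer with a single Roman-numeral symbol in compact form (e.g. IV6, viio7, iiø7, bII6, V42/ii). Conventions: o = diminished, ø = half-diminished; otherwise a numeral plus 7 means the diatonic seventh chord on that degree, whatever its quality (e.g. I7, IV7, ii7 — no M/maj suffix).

Stacked in thirds the chord is B-D#-F#-A: a dominant seventh chord on B.
B is not a diatonic chord root with this quality in A major, but it lies a perfect fifth above E (V), so the chord functions as an applied dominant of V.

V7/V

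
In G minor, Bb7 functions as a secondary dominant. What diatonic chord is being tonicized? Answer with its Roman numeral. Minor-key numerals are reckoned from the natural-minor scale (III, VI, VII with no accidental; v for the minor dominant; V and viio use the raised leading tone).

The chord is a dominant seventh chord on Bb.
A dominant resolves down a perfect fifth: Bb → Eb. In G minor, Eb is scale degree 6, i.e. VI.

VI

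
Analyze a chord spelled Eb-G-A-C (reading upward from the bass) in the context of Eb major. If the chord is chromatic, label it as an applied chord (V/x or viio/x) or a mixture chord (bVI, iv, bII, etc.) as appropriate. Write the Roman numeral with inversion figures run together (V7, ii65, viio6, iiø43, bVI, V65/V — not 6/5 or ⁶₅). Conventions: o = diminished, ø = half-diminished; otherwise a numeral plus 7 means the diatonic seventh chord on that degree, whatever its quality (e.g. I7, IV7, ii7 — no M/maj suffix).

The pitches A-C-Eb-G form a half-diminished seventh chord rooted on A.
A sits a half step below Bb (V in Eb major); a diminished chord there is the applied leading-tone chord of V.
With Eb in the bass the chord is in second inversion, so the figured bass is 43.

viiø43/V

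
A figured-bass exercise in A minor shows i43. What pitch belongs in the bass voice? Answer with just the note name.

E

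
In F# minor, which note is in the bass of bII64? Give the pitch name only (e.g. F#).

D

bII in F# minor has root G; the chord is G-B-D.
The figure 64 means second inversion — the fifth is in the bass.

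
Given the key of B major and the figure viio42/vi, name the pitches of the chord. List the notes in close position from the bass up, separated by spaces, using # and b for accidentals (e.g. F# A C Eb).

E F## A# C#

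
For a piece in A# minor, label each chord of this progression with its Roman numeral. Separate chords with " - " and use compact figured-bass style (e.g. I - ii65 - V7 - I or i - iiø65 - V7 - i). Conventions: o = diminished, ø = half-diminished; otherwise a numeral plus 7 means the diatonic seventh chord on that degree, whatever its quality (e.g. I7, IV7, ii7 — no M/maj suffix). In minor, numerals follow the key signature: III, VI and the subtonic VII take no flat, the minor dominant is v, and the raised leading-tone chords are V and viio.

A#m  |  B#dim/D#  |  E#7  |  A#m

i - iio6 - V7 - i

A#m has root A#, degree 1 in A# minor, so i.
B#dim/D#: root B# is the supertonic; diminished triad there is iio6.
E#7: root E# is the dominant; dominant seventh chord there is V7.
A#m: root A# is the tonic; minor triad there is i.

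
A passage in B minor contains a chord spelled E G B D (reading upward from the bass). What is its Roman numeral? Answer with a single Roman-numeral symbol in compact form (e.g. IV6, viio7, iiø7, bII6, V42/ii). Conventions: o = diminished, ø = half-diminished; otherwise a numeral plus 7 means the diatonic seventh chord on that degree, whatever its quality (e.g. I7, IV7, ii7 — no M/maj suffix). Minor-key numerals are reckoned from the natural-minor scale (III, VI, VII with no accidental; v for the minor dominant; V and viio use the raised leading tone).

iv7

The pitches E-G-B-D form a minor seventh chord rooted on E.
E is scale degree 4 in B minor, and a minor seventh chord on that degree is written iv7.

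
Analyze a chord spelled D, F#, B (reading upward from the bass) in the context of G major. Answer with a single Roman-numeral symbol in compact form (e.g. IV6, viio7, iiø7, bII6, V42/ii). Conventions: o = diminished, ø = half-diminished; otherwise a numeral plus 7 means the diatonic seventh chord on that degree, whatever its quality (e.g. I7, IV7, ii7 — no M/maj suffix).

iii6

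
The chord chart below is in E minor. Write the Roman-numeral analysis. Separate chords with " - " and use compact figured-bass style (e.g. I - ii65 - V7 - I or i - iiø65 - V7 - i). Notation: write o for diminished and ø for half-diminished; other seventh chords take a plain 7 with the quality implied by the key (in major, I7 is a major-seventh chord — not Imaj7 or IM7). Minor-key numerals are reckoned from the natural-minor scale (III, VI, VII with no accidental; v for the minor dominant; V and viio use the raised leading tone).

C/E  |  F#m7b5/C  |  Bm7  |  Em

VI6 - iiø43 - v7 - i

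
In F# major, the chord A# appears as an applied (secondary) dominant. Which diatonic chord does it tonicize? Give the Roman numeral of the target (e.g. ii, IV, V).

vi

The chord is a major triad on A#.
A dominant resolves down a perfect fifth: A# → D#. In F# major, D# is scale degree 6, i.e. vi.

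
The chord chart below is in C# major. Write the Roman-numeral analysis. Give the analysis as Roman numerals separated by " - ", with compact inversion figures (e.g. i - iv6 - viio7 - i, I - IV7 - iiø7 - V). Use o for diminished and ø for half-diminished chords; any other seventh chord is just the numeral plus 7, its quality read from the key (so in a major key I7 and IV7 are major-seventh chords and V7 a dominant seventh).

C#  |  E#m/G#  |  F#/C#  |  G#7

I - iii6 - IV64 - V7

C#: major triad on C# = scale degree 1 → I.
E#m/G#: root E# is the mediant; minor triad there is iii6.
F#/C#: major triad on F# = scale degree 4 → IV64.
G#7: root G# is the dominant; dominant seventh chord there is V7.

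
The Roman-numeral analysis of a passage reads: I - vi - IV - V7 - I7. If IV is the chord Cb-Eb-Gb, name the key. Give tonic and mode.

IV is given as Cb-Eb-Gb — a major triad with root Cb.
IV on Cb implies Cb is the subdominant; that puts the tonic at Gb, and the uppercase numeral fits major mode.

Gb major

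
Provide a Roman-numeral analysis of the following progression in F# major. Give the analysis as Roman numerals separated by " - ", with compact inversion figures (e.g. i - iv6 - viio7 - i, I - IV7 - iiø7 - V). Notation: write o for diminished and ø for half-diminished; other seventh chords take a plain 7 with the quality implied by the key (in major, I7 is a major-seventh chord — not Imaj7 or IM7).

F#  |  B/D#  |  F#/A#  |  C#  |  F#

I - IV6 - I6 - V - I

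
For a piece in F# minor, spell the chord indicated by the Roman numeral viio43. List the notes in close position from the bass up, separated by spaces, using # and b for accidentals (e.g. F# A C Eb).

B D E# G#

In F# minor, the leading-tone chord is built on the raised seventh degree, E#.
Stacking thirds from E# gives E#-G#-B-D.
With the 43 figure the chord is in second inversion; from the bass B upward in close position it reads B-D-E#-G#.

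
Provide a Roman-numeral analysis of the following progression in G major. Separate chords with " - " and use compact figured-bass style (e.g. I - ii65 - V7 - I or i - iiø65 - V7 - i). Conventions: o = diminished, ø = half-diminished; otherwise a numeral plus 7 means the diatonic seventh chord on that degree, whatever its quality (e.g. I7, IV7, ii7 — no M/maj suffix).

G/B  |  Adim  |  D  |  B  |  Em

I6 - iio - V - V/vi - vi

G/B: major triad on G = scale degree 1 → I6.
Adim is non-diatonic — iio, a mixture chord from G minor.
D has root D, degree 5 in G major, so V.
B: a major triad on B, the applied dominant of vi → V/vi.
Em has root E, degree 6 in G major, so vi.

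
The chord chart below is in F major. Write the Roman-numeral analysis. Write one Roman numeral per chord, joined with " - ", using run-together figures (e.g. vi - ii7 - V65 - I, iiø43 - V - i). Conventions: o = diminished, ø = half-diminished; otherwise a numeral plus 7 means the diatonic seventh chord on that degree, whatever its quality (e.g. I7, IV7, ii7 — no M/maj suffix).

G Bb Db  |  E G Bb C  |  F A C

iio - V65 - I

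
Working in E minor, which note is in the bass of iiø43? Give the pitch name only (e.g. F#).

C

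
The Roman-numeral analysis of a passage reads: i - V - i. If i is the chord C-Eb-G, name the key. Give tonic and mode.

C minor

i is given as C-Eb-G — a minor triad with root C.
If C is scale degree 1 and the mode makes that degree carry a minor triad, the tonic is C and the mode is minor.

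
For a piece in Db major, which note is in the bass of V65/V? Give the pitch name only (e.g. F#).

G

The applied chord V65/V is rooted on Eb: Eb-G-Bb-Db.
The figure 65 means first inversion — the third is in the bass.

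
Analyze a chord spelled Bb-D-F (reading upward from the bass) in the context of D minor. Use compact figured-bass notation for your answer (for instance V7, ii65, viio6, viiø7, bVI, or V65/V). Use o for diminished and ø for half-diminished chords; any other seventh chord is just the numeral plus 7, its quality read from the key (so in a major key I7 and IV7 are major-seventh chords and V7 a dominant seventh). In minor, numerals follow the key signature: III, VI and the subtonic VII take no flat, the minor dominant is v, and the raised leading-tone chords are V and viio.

Stacked in thirds the chord is Bb-D-F: a major triad on Bb.
In D minor, Bb is the submediant; the diatonic major triad there is VI.

VI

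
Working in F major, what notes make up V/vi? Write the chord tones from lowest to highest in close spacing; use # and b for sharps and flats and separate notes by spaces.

A C# E

V/vi is a secondary dominant — the dominant triad of vi. vi in F major is D, so the applied chord's root is A, a perfect fifth above.
Building a major triad on A gives A-C#-E.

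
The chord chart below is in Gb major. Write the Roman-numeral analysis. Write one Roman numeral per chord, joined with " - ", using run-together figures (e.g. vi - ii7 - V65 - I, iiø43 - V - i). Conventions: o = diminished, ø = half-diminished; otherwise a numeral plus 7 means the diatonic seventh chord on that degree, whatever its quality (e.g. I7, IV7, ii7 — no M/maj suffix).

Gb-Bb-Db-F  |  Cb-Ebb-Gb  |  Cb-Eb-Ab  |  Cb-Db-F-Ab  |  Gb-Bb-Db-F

Gb-Bb-Db-F has root Gb, degree 1 in Gb major, so I7.
Cb-Ebb-Gb: minor triad on Cb — chromatic; iv (borrowed from the parallel minor).
Cb-Eb-Ab: root Ab is the supertonic; minor triad there is ii6.
Cb-Db-F-Ab: dominant seventh chord on Db = scale degree 5 → V42.
Gb-Bb-Db-F: root Gb is the tonic; major seventh chord there is I7.

I7 - iv - ii6 - V42 - I7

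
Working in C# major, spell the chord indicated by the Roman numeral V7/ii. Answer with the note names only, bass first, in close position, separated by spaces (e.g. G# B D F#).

The slash means an applied dominant: we want the dominant of ii. In C# major, ii is D# minor, and its dominant is built on A#.
Building a dominant seventh chord on A# gives A#-C##-E#-G#.

A# C## E# G#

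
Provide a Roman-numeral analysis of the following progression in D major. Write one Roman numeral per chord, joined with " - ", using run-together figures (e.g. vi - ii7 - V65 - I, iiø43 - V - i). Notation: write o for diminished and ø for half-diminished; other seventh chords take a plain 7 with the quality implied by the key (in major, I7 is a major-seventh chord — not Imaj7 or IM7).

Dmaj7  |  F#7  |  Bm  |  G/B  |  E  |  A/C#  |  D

I7 - V7/vi - vi - IV6 - V/V - V6 - I

Dmaj7 has root D, degree 1 in D major, so I7.
F#7 is the secondary dominant of vi (dominant seventh chord on F#): V7/vi.
Bm: root B is the submediant; minor triad there is vi.
G/B: root G is the subdominant; major triad there is IV6.
E: a major triad on E, the applied dominant of V → V/V.
A/C#: major triad on A = scale degree 5 → V6.
D: root D is the tonic; major triad there is I.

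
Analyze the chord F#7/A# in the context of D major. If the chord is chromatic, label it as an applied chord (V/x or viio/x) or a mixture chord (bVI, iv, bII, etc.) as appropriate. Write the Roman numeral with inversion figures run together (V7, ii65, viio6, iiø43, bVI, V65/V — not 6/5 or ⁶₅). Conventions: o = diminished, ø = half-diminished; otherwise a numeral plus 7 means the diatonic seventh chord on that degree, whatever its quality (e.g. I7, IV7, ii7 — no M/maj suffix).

The pitches F#-A#-C#-E form a dominant seventh chord rooted on F#.
F# is not a diatonic chord root with this quality in D major, but it lies a perfect fifth above B (vi), so the chord functions as an applied dominant of vi.
With A# in the bass the chord is in first inversion, so the figured bass is 65.

V65/vi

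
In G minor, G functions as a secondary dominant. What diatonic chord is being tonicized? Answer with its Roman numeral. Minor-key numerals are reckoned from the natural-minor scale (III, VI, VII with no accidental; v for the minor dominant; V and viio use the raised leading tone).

iv

The chord is a major triad on G.
A dominant resolves down a perfect fifth: G → C. In G minor, C is scale degree 4, i.e. iv.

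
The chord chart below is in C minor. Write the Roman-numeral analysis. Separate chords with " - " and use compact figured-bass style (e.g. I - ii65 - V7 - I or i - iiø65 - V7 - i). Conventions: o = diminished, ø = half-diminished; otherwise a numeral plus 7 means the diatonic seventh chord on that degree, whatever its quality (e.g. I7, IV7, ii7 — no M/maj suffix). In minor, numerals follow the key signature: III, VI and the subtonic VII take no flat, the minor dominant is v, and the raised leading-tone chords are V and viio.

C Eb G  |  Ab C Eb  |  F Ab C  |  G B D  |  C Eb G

C-Eb-G: root C is the tonic; minor triad there is i.
Ab-C-Eb: major triad on Ab = scale degree 6 → VI.
F-Ab-C: minor triad on F = scale degree 4 → iv.
G-B-D: root G is the dominant; major triad there is V.
C-Eb-G: root C is the tonic; minor triad there is i.

i - VI - iv - V - i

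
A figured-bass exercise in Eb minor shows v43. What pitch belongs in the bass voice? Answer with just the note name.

F

v in Eb minor has root Bb; the chord is Bb-Db-F-Ab.
The figure 43 means second inversion — the fifth is in the bass.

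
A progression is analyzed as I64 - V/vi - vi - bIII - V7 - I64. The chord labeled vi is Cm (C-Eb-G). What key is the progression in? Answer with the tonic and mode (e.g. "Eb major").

The chord Cm is a minor triad rooted on C; its label is vi.
If C is scale degree 6 and the mode makes that degree carry a minor triad, the tonic is Eb and the mode is major.

Eb major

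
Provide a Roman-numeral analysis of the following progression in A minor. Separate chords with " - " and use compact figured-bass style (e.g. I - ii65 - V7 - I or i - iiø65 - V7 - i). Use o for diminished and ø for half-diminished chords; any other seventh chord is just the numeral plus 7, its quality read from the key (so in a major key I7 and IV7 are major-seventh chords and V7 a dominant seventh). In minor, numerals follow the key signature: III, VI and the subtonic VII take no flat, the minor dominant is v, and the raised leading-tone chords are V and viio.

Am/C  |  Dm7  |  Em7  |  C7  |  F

i6 - iv7 - v7 - V7/VI - VI

Am/C has root A, degree 1 in A minor, so i6.
Dm7: root D is the subdominant; minor seventh chord there is iv7.
Em7 has root E, degree 5 in A minor, so v7.
C7: chromatic; C is V of VI, so V7/VI.
F: major triad on F = scale degree 6 → VI.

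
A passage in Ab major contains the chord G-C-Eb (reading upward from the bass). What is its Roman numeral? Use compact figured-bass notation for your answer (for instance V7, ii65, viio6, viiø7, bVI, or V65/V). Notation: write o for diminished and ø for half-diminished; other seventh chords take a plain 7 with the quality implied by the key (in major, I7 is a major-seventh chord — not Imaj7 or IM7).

iii64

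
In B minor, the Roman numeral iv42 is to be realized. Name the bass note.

D

iv in B minor has root E; the chord is E-G-B-D.
The figure 42 means third inversion — the seventh is in the bass.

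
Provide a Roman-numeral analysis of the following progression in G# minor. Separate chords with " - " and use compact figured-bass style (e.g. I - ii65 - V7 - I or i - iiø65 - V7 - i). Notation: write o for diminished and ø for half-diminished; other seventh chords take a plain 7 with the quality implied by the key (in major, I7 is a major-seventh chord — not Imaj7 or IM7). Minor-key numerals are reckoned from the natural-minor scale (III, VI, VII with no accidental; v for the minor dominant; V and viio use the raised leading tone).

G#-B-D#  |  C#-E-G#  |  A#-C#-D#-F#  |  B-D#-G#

i - iv - v43 - i6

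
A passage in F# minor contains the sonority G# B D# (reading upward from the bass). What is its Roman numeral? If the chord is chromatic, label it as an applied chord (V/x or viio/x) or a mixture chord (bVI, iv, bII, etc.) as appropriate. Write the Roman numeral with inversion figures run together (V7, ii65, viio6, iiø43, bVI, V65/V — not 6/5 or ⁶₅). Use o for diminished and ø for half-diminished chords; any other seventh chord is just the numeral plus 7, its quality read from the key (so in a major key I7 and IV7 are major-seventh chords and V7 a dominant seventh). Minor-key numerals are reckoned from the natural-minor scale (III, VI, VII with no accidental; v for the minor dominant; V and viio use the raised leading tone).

ii

Stacked in thirds the chord is G#-B-D#: a minor triad on G#.
G# is the second degree of F# minor. This is the minor supertonic, borrowed from the parallel major (the Dorian ii).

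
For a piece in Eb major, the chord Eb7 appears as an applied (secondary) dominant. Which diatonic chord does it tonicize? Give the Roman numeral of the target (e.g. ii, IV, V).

IV

The chord is a dominant seventh chord on Eb.
A dominant resolves down a perfect fifth: Eb → Ab. In Eb major, Ab is scale degree 4, i.e. IV.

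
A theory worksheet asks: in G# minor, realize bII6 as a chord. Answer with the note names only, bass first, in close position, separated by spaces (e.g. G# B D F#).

C# E A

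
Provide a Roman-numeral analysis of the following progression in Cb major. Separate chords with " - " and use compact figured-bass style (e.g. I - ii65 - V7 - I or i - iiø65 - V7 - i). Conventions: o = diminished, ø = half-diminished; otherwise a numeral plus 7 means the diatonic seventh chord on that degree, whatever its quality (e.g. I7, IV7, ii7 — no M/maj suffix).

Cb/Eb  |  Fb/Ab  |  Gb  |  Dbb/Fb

Cb/Eb: root Cb is the tonic; major triad there is I6.
Fb/Ab has root Fb, degree 4 in Cb major, so IV6.
Gb: major triad on Gb = scale degree 5 → V.
Dbb/Fb: major triad on Dbb — chromatic; Dbb is the lowered second degree, so this is the Neapolitan sixth, bII6 (third, Fb, in the bass — hence the 6).

I6 - IV6 - V - bII6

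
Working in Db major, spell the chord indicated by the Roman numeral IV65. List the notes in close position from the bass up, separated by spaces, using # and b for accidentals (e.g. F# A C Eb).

Bb Db F Gb

In Db major, the subdominant is Gb, and the diatonic chord built there is a major seventh chord.
That chord is spelled Gb-Bb-Db-F.
With the 65 figure the chord is in first inversion; from the bass Bb upward in close position it reads Bb-Db-F-Gb.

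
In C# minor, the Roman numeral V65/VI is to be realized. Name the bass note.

The applied chord V65/VI is rooted on E: E-G#-B-D.
The figure 65 means first inversion — the third is in the bass.

G#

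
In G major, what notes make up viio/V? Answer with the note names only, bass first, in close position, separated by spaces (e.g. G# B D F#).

The slash marks an applied leading-tone chord: viio of V. In G major, V is D, so the leading tone to it is C#, a half step below.
Building a diminished triad on C# gives C#-E-G.

C# E G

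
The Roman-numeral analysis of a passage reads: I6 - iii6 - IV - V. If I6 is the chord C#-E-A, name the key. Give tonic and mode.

A major

I6 is given as C#-E-A — a major triad with root A.
If A is scale degree 1 and the mode makes that degree carry a major triad, the tonic is A and the mode is major.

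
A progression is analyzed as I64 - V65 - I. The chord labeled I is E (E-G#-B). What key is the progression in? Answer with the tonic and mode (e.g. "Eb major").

The anchor chord is a major triad on E, labeled I.
If E is scale degree 1 and the mode makes that degree carry a major triad, the tonic is E and the mode is major.

E major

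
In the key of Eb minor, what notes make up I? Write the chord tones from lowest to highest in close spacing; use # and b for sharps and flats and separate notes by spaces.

Eb G Bb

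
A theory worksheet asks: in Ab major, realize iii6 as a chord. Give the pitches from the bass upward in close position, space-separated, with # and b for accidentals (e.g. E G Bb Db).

Eb G C

In Ab major, the mediant is C, and the diatonic chord built there is a minor triad.
That chord is spelled C-Eb-G.
The figured bass 6 indicates first inversion, placing the third (Eb) in the bass: Eb-G-C.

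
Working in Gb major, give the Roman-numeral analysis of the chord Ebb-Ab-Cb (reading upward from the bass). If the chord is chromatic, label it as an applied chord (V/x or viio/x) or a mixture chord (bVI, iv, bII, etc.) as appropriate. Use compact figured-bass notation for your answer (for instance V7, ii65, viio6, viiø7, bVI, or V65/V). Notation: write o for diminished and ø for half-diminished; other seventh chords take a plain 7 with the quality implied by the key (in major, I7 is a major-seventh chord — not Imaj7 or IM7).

The pitches Ab-Cb-Ebb form a diminished triad rooted on Ab.
Ab is the second degree of Gb major. This is the diminished supertonic triad, borrowed from the parallel minor.
With Ebb in the bass the chord is in second inversion, so the figured bass is 64.

iio64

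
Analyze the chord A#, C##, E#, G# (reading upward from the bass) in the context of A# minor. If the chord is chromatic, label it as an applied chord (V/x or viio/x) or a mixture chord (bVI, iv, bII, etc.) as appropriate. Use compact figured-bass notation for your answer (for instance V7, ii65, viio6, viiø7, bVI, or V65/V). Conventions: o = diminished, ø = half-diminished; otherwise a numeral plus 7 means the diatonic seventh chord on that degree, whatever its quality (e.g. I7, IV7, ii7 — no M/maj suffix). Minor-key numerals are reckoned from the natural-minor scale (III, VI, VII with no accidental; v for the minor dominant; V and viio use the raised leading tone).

The pitches A#-C##-E#-G# form a dominant seventh chord rooted on A#.
A# is not a diatonic chord root with this quality in A# minor, but it lies a perfect fifth above D# (iv), so the chord functions as an applied dominant of iv.

V7/iv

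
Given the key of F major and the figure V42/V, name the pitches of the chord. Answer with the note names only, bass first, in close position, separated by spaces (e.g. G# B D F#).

F G B D

The slash means an applied dominant: we want the dominant of V. In F major, V is C major, and its dominant is built on G.
Building a dominant seventh chord on G gives G-B-D-F.
The figured bass 42 indicates third inversion, placing the seventh (F) in the bass: F-G-B-D.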